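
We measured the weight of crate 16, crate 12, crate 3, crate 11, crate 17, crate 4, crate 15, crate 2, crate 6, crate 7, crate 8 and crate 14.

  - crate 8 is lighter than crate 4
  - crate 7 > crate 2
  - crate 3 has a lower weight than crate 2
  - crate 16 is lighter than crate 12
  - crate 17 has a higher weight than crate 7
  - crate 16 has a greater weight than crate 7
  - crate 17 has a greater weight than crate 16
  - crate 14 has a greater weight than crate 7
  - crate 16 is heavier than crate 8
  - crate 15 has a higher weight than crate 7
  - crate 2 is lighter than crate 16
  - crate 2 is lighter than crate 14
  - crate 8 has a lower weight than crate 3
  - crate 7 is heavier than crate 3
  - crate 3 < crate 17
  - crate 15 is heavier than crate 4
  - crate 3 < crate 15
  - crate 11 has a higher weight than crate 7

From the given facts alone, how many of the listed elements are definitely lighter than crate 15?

5

From crate 15 the given relations immediately reach crate 3, crate 4, crate 7.
From those, crate 8, crate 2 — 5 in total.
No other element is forced below crate 15 by the given relations, so the count is 5.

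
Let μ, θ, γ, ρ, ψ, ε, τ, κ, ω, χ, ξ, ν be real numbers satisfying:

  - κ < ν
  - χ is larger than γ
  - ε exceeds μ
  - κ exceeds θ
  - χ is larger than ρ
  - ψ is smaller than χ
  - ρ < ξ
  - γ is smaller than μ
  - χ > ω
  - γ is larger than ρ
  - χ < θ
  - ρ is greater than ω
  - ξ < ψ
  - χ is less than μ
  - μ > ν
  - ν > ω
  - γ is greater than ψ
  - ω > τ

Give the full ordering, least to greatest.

The consecutive links are each given: τ < ω; ω < ρ; ρ < ξ; ξ < ψ; ψ < γ; γ < χ; χ < θ; θ < κ; κ < ν; ν < μ; μ < ε.

τ < ω < ρ < ξ < ψ < γ < χ < θ < κ < ν < μ < ε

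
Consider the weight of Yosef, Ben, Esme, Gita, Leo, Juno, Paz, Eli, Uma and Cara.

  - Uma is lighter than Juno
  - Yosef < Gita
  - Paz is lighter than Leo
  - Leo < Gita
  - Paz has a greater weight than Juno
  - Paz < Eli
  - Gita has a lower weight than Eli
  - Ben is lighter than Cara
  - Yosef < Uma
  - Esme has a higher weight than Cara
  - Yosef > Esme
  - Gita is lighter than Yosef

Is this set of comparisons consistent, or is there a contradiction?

inconsistent

We have Gita < Yosef stated directly, yet also Yosef < Uma < Juno < Paz < Leo < Gita by chaining the others — so Yosef < Gita. Contradiction.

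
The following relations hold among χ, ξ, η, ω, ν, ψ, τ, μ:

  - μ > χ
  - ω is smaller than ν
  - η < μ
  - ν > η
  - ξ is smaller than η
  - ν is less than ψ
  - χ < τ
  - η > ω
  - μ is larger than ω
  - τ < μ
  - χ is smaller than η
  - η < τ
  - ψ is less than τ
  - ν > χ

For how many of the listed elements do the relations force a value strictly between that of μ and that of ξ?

Chaining upward from ξ reaches: η, ν, ψ, τ.
Chaining downward from μ reaches: ω, χ, η, ν, ψ, τ.
Strictly between ξ and μ are those in both lists: η, ν, ψ, τ — 4 elements.

4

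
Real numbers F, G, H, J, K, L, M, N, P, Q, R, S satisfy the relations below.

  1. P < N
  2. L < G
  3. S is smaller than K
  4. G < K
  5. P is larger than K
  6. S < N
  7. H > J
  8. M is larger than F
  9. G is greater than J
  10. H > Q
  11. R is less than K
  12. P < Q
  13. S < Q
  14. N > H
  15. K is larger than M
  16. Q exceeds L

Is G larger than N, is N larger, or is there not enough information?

G < K < P < Q < H < N, by transitivity through K, P, Q, H.
So N is larger.

N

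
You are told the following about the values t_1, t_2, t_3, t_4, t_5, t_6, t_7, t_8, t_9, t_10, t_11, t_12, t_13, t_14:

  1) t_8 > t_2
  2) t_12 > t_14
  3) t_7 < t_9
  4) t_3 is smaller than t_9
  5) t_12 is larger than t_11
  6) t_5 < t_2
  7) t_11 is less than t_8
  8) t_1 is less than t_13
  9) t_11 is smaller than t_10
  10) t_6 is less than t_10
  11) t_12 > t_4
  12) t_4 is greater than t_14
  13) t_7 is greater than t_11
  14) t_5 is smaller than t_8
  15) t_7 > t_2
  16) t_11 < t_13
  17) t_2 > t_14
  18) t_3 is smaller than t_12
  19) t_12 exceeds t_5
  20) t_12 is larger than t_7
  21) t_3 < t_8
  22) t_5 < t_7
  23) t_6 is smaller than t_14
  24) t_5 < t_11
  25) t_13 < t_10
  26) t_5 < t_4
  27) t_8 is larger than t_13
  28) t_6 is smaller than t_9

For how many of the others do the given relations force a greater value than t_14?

The elements the relations force above t_14 are t_2, t_8, t_4, t_7, t_12, t_9 — no chain reaches any other.
That is 6.

6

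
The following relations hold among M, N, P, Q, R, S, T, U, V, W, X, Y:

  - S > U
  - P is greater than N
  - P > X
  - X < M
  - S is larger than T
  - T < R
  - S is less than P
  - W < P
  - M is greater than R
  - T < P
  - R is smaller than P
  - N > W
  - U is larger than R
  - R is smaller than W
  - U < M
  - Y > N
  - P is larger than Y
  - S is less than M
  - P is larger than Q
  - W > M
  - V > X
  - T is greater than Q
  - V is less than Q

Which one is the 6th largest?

Chaining the given pairs: X < V < Q < T < R < U < S < M < W < N < Y < P.
The 6th largest is S.

S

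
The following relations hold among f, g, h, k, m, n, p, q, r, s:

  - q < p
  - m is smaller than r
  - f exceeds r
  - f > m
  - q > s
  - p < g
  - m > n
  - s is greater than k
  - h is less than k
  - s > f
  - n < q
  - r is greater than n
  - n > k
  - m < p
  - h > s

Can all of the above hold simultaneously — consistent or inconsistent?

We have s < h stated directly, yet also h < k < n < m < r < f < s by chaining the others — so h < s. Contradiction.

inconsistent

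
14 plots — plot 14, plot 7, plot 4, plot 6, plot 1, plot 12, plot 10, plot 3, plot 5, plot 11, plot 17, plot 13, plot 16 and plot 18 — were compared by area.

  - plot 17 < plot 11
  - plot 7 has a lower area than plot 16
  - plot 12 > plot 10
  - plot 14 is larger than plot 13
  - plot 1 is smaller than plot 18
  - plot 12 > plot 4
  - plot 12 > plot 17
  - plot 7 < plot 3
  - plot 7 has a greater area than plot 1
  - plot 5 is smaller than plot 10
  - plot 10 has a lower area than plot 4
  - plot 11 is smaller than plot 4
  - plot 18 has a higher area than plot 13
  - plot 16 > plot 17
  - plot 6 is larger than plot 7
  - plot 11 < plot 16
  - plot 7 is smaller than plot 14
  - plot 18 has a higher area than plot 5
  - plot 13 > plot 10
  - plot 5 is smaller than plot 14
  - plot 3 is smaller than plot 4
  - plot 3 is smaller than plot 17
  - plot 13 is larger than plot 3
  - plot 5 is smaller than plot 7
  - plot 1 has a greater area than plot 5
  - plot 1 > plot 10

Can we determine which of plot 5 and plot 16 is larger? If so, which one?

plot 5 < plot 10 and plot 10 < plot 1 give plot 5 < plot 1.
With plot 1 < plot 7: plot 5 < plot 10 < plot 1 < plot 7.
With plot 7 < plot 3: plot 5 < plot 10 < plot 1 < plot 7 < plot 3.
With plot 3 < plot 17: plot 5 < plot 10 < plot 1 < plot 7 < plot 3 < plot 17.
Then plot 17 < plot 11 extends the chain to plot 11.
Then plot 11 < plot 16 extends the chain to plot 16.
So plot 16 is larger.

plot 16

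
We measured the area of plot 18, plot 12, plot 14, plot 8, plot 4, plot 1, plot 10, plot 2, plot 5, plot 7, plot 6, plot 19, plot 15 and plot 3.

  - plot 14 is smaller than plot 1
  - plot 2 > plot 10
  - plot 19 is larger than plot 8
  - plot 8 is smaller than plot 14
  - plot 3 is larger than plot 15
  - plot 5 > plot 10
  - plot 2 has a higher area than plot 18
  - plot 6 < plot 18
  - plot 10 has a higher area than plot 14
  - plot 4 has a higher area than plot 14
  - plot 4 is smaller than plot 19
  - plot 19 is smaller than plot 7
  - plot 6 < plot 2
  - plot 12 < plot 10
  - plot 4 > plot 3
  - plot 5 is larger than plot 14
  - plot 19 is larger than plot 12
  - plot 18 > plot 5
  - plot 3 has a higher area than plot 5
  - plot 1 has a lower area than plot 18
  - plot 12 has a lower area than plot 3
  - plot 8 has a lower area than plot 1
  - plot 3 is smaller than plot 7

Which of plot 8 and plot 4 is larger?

plot 8 < plot 14 and plot 14 < plot 10 give plot 8 < plot 10.
Then plot 10 < plot 5 extends the chain to plot 5.
Then plot 5 < plot 3 extends the chain to plot 3.
With plot 3 < plot 4: plot 8 < plot 14 < plot 10 < plot 5 < plot 3 < plot 4.
So plot 8 < plot 4; plot 4 is the larger of the two.

plot 4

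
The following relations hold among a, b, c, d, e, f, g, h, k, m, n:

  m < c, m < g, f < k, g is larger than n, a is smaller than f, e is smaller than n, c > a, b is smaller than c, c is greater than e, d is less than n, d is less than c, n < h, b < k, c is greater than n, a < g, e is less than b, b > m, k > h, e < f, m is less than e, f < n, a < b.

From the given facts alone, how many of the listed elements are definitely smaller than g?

6

From g the given relations immediately reach a, m, n.
From those, d, e, f — 6 in total.
Nothing else is reachable below g; 6 in all.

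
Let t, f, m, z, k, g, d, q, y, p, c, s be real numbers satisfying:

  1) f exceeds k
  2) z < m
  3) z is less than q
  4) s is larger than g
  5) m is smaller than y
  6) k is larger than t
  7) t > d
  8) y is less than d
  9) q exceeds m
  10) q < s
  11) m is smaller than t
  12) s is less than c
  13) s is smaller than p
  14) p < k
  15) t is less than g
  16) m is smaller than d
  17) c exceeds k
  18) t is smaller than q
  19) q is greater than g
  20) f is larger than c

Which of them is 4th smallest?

d

The consecutive relations fix a unique order: z < m < y < d < t < g < q < s < p < k < c < f.
The 4th smallest is d.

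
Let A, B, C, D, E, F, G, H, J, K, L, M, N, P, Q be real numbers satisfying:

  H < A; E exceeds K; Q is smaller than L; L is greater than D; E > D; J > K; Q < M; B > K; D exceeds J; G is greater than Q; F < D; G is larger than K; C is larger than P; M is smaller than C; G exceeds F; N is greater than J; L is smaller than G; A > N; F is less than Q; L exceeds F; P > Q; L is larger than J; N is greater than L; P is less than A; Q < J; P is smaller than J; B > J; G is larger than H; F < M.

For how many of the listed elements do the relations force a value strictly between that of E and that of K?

2

The relations place K below E. An element lies strictly between them when it is forced above K and also forced below E.
Above K: {J, D, L, N, G, A, B}. Below E: {F, Q, P, J, D}.
Intersection: {J, D} — 2.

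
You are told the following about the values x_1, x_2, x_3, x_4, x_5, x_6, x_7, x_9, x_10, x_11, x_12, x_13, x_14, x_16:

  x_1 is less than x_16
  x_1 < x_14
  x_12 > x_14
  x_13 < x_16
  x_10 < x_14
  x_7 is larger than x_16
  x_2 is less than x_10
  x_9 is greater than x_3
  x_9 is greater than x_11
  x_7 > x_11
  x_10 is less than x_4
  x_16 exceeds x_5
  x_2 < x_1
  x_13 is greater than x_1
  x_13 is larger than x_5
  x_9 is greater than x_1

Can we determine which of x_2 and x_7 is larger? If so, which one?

x_7

x_2 < x_1 < x_13 < x_16 < x_7, by transitivity through x_1, x_13, x_16.
So x_7 is larger.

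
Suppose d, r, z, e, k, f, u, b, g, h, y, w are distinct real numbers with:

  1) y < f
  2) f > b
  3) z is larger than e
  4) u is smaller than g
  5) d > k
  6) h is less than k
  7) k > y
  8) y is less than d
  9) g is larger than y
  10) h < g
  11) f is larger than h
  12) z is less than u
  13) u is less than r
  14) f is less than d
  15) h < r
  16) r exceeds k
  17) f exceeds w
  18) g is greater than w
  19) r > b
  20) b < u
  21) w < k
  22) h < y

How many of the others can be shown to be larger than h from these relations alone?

6

The elements the relations force above h are y, k, r, f, g, d — no chain reaches any other.
That is 6.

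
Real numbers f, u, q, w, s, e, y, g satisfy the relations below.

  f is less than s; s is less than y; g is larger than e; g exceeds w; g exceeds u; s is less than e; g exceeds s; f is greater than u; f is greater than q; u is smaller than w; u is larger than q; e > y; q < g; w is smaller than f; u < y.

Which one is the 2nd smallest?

Piecing the relations together gives one ordering: q < u < w < f < s < y < e < g.
Counting 2 from the smallest end gives u.

u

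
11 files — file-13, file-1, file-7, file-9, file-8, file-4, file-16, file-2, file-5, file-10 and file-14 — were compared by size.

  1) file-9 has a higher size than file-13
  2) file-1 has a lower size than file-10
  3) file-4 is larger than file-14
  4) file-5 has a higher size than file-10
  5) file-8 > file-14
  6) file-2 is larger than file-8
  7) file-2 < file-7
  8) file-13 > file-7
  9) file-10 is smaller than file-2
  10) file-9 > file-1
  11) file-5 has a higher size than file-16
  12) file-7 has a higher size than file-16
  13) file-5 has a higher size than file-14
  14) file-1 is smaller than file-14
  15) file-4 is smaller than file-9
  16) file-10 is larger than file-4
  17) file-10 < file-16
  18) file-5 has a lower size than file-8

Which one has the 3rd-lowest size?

file-4

Chaining the given pairs: file-1 < file-14 < file-4 < file-10 < file-16 < file-5 < file-8 < file-2 < file-7 < file-13 < file-9.
Counting 3 from the smallest end gives file-4.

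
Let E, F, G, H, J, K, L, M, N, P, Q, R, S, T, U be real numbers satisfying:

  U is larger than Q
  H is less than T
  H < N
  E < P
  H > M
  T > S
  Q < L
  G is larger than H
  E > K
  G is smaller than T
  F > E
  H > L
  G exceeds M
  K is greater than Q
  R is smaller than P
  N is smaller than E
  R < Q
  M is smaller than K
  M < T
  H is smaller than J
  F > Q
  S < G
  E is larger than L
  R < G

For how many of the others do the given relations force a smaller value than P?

8

Directly below P: R, E.
One step further: K, L, N (5 so far).
One step further: Q, M, H (8 so far).
No other element is forced below P by the given relations, so the count is 8.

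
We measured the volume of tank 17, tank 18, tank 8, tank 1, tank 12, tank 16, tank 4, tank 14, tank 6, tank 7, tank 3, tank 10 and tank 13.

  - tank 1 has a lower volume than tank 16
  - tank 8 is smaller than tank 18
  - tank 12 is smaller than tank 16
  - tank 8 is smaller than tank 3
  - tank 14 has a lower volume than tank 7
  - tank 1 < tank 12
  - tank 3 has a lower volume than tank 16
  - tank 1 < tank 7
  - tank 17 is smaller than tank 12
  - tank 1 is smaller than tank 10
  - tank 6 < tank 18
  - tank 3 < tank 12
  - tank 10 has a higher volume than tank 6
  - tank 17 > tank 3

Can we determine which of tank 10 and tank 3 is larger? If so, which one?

undetermined

Following every chain through tank 3: above tank 3 we get tank 17, tank 12, tank 16; below tank 3 we get tank 8.
tank 10 is not reached, and no chain runs the other way from tank 10 to tank 3.
So the given relations leave the order of tank 3 and tank 10 undetermined.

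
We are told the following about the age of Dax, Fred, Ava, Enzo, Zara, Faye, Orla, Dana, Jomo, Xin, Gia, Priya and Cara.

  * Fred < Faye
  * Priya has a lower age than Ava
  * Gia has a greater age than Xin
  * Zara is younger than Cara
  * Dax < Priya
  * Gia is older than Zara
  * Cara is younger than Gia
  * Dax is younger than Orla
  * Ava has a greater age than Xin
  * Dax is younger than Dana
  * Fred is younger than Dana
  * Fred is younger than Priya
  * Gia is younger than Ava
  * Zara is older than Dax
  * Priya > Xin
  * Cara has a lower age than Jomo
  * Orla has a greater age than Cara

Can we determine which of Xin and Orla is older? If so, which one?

Following every chain through Xin: above Xin we get Gia, Priya, Ava.
Orla is not reached, and no chain runs the other way from Orla to Xin.
So the given relations leave the order of Xin and Orla undetermined.

undetermined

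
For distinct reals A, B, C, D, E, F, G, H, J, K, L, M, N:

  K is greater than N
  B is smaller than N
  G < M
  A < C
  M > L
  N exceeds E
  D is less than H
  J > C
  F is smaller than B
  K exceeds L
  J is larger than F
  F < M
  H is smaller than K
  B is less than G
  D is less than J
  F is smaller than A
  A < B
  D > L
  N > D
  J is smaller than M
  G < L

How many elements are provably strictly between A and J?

5

The relations place A below J. An element lies strictly between them when it is forced above A and also forced below J.
Above A: {B, G, L, D, C, H, N, M, K}. Below J: {F, B, G, L, D, C}.
Intersection: {B, G, L, D, C} — 5.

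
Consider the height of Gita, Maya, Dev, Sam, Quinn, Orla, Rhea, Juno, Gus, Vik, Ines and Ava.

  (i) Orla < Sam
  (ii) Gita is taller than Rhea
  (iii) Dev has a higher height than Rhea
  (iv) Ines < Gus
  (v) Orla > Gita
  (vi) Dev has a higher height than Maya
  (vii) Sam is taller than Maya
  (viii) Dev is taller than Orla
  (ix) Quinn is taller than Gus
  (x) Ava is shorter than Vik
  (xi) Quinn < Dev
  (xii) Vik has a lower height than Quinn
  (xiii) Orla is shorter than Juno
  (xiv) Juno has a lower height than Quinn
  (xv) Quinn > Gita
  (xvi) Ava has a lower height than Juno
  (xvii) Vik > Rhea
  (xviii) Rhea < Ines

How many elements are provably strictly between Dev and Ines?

2

Chaining upward from Ines reaches: Gus, Quinn.
Chaining downward from Dev reaches: Rhea, Gus, Maya, Ava, Vik, Gita, Orla, Juno, Quinn.
Strictly between Ines and Dev are those in both lists: Gus, Quinn — 2 elements.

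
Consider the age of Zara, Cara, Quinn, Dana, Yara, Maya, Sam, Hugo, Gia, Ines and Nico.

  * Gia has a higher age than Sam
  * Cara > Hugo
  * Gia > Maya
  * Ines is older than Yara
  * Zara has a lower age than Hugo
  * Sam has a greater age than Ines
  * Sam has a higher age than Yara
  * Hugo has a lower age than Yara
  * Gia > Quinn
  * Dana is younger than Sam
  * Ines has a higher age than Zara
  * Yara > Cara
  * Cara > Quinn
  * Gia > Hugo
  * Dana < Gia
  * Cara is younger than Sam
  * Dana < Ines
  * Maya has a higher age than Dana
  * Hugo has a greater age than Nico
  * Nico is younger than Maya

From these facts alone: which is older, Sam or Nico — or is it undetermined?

Sam

Nico < Hugo and Hugo < Cara give Nico < Cara.
Then Cara < Yara extends the chain to Yara.
With Yara < Ines: Nico < Hugo < Cara < Yara < Ines.
With Ines < Sam: Nico < Hugo < Cara < Yara < Ines < Sam.
So Sam is older.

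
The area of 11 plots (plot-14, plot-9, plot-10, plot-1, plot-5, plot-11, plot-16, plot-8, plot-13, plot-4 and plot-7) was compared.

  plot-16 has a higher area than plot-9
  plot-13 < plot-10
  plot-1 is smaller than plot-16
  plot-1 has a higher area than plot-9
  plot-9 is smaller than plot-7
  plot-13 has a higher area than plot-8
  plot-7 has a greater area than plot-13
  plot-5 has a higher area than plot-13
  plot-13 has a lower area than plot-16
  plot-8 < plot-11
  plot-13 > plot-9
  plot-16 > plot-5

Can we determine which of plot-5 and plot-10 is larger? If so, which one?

undetermined

Following every chain through plot-5: above plot-5 we get plot-16; below plot-5 we get plot-9, plot-8, plot-13.
plot-10 is not reached, and no chain runs the other way from plot-10 to plot-5.
So the given relations leave the order of plot-5 and plot-10 undetermined.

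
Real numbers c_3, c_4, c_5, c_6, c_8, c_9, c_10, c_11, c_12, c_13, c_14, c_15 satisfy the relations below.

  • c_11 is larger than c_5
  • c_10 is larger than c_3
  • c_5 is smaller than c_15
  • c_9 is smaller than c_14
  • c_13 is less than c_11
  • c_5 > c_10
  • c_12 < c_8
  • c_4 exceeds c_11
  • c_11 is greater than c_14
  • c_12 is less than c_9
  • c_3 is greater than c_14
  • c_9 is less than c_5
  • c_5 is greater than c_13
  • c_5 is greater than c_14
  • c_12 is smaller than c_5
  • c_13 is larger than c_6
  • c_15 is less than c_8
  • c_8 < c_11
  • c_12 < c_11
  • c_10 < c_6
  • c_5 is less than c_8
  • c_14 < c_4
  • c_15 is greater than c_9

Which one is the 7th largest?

Piecing the relations together gives one ordering: c_12 < c_9 < c_14 < c_3 < c_10 < c_6 < c_13 < c_5 < c_15 < c_8 < c_11 < c_4.
Counting 7 from the largest end gives c_6.

c_6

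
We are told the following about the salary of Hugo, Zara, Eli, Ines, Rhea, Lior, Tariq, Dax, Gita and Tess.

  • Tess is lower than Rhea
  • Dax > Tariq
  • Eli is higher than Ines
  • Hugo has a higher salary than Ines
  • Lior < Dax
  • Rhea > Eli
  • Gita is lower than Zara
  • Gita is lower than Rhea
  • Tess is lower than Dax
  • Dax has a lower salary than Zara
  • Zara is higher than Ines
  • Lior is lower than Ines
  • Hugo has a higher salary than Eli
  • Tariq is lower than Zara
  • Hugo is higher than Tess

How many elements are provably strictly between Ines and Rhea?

The relations place Ines below Rhea. An element lies strictly between them when it is forced above Ines and also forced below Rhea.
Above Ines: {Eli, Hugo, Zara}. Below Rhea: {Lior, Tess, Gita, Eli}.
Intersection: {Eli} — 1.

1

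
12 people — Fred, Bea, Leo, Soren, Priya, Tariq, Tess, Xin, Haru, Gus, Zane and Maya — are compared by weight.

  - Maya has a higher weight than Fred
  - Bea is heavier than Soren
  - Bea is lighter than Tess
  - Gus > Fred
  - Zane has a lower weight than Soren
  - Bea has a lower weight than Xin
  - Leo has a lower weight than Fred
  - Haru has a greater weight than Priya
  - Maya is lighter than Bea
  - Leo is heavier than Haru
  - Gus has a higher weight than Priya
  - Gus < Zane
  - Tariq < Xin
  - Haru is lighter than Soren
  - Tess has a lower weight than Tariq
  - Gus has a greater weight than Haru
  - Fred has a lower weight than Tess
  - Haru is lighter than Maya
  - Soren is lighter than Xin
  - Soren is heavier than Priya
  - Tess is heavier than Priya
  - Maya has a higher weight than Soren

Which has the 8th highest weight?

Gus

The consecutive relations fix a unique order: Priya < Haru < Leo < Fred < Gus < Zane < Soren < Maya < Bea < Tess < Tariq < Xin.
The 8th largest is Gus.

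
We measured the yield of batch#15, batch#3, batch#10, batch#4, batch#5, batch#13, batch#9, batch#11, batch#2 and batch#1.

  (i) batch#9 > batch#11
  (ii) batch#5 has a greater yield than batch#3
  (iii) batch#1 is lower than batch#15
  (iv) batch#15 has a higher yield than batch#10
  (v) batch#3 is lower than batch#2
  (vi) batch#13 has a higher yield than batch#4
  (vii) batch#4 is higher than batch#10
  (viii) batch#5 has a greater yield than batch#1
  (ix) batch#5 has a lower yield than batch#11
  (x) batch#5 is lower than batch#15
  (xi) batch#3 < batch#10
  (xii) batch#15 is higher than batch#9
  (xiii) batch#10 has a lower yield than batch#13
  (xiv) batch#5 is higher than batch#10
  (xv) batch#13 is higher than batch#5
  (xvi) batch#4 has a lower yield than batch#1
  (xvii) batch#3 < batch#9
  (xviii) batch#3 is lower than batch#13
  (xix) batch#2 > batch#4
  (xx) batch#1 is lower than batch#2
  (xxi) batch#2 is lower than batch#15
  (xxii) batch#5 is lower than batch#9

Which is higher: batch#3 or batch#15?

batch#3 < batch#10 and batch#10 < batch#4 give batch#3 < batch#4.
Then batch#4 < batch#1 extends the chain to batch#1.
Then batch#1 < batch#5 extends the chain to batch#5.
Then batch#5 < batch#11 extends the chain to batch#11.
Then batch#11 < batch#9 extends the chain to batch#9.
With batch#9 < batch#15: batch#3 < batch#10 < batch#4 < batch#1 < batch#5 < batch#11 < batch#9 < batch#15.
So batch#3 < batch#15; batch#15 is the higher of the two.

batch#15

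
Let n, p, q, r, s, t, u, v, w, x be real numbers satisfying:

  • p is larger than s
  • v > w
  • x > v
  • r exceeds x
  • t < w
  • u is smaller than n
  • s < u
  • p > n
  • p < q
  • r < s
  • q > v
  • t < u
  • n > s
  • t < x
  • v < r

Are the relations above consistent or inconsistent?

The single ordering t < w < v < x < r < s < u < n < p < q satisfies every listed relation, so no contradiction arises.

consistent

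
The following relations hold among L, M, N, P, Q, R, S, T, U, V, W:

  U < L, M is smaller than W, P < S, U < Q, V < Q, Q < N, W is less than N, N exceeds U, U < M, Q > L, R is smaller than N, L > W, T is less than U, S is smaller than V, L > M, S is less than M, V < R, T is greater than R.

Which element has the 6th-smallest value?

Chaining the given pairs: P < S < V < R < T < U < M < W < L < Q < N.
The 6th smallest is U.

U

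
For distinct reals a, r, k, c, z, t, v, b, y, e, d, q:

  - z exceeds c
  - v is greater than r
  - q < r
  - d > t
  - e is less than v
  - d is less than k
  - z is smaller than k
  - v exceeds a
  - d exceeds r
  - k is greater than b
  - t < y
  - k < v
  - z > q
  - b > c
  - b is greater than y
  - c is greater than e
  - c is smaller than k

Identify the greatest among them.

v

Chaining downward from v: directly below it, e, a, r, k; then q, c, b, d, z; then t, y.
That covers every other element, and nothing is given above v, so v is the greatest.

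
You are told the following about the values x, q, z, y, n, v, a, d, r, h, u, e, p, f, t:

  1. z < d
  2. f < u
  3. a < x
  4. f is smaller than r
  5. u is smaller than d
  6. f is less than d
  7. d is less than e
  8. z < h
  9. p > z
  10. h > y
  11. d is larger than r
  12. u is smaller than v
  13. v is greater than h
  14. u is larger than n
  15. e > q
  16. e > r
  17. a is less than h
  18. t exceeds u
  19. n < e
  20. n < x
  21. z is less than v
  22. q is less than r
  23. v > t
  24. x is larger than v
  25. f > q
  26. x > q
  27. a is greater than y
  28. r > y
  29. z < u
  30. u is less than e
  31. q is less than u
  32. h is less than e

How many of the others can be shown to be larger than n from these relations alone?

6

From n the given relations immediately reach u, e, x.
From those, t, d, v — 6 in total.
No other element is forced above n by the given relations, so the count is 6.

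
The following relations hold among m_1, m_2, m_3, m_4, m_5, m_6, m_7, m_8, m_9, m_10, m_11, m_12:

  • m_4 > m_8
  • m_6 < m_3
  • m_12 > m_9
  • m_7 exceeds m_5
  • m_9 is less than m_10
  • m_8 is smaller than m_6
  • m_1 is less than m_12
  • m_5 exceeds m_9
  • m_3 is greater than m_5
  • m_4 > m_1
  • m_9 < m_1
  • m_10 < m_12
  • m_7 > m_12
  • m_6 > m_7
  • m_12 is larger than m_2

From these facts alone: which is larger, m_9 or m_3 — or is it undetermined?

m_9 < m_10 and m_10 < m_12 give m_9 < m_12.
With m_12 < m_7: m_9 < m_10 < m_12 < m_7.
With m_7 < m_6: m_9 < m_10 < m_12 < m_7 < m_6.
With m_6 < m_3: m_9 < m_10 < m_12 < m_7 < m_6 < m_3.
So m_3 is larger.

m_3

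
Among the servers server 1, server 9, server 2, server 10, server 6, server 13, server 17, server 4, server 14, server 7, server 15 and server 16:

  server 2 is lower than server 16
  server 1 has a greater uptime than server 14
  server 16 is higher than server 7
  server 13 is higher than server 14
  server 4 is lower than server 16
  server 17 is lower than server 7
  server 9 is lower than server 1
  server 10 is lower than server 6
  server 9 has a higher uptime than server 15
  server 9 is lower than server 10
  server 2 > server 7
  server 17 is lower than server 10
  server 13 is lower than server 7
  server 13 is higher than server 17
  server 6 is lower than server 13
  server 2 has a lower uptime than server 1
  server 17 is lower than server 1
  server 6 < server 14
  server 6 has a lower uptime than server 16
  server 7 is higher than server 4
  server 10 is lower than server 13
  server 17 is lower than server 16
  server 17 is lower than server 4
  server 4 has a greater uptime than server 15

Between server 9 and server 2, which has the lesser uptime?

server 9

Chaining the given relations: server 9 < server 10 < server 6 < server 14 < server 13 < server 7 < server 2.
So server 9 < server 2; server 9 is the lower of the two.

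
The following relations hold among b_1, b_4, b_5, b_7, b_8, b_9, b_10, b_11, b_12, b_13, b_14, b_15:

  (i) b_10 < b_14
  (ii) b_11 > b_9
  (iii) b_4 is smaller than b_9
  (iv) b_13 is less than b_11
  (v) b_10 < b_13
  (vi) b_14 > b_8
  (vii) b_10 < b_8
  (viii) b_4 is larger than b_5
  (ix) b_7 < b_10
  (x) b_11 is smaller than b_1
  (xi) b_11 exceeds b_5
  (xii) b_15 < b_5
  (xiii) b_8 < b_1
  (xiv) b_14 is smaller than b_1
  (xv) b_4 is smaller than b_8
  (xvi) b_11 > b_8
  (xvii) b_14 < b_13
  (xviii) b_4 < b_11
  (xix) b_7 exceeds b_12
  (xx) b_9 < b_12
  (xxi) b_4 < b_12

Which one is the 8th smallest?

Piecing the relations together gives one ordering: b_15 < b_5 < b_4 < b_9 < b_12 < b_7 < b_10 < b_8 < b_14 < b_13 < b_11 < b_1.
Counting 8 from the smallest end gives b_8.

b_8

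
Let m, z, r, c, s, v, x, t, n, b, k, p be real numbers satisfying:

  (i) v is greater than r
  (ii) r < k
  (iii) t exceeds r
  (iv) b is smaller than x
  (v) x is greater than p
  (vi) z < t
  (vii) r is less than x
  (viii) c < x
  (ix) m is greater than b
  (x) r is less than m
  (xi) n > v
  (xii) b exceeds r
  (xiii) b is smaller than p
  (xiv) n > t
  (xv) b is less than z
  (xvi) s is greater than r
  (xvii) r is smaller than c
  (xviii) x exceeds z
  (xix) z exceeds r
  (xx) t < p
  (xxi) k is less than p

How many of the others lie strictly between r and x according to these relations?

The relations place r below x. An element lies strictly between them when it is forced above r and also forced below x.
Above r: {b, k, s, z, v, t, p, c, n, m}. Below x: {b, k, z, t, p, c}.
Intersection: {b, k, z, t, p, c} — 6.

6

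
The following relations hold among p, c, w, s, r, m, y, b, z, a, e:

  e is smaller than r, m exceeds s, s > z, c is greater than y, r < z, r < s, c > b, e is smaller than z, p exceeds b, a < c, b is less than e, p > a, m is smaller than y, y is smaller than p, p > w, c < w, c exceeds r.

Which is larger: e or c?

c

e < r and r < z give e < z.
With z < s: e < r < z < s.
Then s < m extends the chain to m.
With m < y: e < r < z < s < m < y.
Then y < c extends the chain to c.
So e < c; c is the larger of the two.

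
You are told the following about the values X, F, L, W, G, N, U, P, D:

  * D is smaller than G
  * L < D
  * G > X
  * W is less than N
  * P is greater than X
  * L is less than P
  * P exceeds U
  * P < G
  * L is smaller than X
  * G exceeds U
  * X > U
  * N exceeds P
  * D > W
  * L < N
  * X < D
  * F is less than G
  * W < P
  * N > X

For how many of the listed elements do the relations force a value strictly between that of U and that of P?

The relations place U below P. An element lies strictly between them when it is forced above U and also forced below P.
Above U: {X, D, G, N}. Below P: {W, L, X}.
Intersection: {X} — 1.

1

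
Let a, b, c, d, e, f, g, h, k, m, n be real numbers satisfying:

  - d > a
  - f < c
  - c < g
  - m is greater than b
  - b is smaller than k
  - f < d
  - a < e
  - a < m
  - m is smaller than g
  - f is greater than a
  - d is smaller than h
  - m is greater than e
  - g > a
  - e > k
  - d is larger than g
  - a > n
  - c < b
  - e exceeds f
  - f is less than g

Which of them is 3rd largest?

g

Chaining the given pairs: n < a < f < c < b < k < e < m < g < d < h.
The 3rd largest is g.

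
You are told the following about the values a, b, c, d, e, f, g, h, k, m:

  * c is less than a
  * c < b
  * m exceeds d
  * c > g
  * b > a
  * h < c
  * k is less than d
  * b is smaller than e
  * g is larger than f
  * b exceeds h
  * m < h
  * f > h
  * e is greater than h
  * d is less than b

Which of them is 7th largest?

The consecutive relations fix a unique order: k < d < m < h < f < g < c < a < b < e.
The 7th largest is h.

h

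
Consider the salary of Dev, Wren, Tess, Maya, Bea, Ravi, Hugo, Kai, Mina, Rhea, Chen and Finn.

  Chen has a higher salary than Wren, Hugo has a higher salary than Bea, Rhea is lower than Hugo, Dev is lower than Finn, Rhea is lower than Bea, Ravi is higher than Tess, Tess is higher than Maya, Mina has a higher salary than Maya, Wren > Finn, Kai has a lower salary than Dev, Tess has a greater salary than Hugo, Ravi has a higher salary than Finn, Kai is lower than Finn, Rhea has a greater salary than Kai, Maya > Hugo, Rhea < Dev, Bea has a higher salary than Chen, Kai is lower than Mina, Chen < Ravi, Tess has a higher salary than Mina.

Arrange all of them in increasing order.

The consecutive links are each given: Kai < Rhea; Rhea < Dev; Dev < Finn; Finn < Wren; Wren < Chen; Chen < Bea; Bea < Hugo; Hugo < Maya; Maya < Mina; Mina < Tess; Tess < Ravi.

Kai < Rhea < Dev < Finn < Wren < Chen < Bea < Hugo < Maya < Mina < Tess < Ravi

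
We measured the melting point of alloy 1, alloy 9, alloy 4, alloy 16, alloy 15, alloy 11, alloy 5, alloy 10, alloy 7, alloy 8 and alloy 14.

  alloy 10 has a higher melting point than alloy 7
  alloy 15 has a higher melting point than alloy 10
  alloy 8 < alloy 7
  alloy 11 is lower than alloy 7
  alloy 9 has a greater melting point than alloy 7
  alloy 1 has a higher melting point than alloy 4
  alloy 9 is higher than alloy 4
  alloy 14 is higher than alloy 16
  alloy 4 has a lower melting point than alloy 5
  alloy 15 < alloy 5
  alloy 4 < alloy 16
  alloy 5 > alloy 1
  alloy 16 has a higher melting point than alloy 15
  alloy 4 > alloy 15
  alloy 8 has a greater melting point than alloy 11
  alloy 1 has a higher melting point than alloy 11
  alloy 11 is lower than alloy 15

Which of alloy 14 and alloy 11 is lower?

The relevant relations are alloy 11 < alloy 8; alloy 8 < alloy 7; alloy 7 < alloy 10; alloy 10 < alloy 15; alloy 15 < alloy 4; alloy 4 < alloy 16; alloy 16 < alloy 14.
Together: alloy 11 < alloy 8 < alloy 7 < alloy 10 < alloy 15 < alloy 4 < alloy 16 < alloy 14.
So alloy 11 < alloy 14; alloy 11 is the lower of the two.

alloy 11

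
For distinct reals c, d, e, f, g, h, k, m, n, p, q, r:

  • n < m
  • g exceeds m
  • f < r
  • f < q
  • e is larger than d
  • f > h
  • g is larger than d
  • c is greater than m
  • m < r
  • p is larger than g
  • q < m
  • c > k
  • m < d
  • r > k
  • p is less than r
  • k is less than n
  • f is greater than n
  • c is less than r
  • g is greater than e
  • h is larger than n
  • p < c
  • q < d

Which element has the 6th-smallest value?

m

The consecutive relations fix a unique order: k < n < h < f < q < m < d < e < g < p < c < r.
The 6th smallest is m.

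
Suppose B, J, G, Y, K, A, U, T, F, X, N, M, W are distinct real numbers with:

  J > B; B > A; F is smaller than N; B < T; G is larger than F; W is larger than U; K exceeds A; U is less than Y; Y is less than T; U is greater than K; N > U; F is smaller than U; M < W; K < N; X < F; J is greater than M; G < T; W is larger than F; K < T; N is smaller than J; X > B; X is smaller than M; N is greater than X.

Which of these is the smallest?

A

B is not least since A < B; X is not least since B < X; K is not least since A < K; F is not least since X < F; U is not least since F < U; M is not least since X < M; Y is not least since U < Y; W is not least since M < W; N is not least since F < N; J is not least since N < J; G is not least since F < G; T is not least since B < T.
Only A has nothing below it, so A is the smallest.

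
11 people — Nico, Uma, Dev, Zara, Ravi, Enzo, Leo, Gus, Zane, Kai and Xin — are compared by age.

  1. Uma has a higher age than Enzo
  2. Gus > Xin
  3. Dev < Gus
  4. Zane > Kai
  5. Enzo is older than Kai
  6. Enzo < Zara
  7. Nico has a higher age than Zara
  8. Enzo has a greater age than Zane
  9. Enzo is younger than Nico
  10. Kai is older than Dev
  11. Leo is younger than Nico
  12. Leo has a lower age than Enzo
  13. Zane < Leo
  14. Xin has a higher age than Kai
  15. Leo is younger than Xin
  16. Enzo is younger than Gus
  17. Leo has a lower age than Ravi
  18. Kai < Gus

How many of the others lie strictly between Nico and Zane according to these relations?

Chaining upward from Zane reaches: Leo, Ravi, Enzo, Xin, Gus, Zara, Uma.
Chaining downward from Nico reaches: Dev, Kai, Leo, Enzo, Zara.
Strictly between Zane and Nico are those in both lists: Leo, Enzo, Zara — 3 elements.

3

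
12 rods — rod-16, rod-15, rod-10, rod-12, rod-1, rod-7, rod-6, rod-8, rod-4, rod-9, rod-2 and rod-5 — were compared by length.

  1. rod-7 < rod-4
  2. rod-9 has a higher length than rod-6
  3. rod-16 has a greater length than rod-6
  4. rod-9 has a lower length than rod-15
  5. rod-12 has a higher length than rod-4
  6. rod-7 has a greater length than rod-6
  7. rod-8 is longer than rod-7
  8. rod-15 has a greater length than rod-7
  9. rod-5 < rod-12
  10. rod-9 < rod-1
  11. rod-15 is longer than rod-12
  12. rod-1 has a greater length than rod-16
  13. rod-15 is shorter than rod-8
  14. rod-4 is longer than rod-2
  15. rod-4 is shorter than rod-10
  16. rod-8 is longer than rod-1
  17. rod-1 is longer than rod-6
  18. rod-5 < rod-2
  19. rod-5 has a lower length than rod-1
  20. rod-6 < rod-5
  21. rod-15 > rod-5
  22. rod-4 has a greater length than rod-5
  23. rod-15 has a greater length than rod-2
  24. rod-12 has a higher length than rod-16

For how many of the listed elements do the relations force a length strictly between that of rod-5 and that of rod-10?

2

The relations place rod-5 below rod-10. An element lies strictly between them when it is forced above rod-5 and also forced below rod-10.
Above rod-5: {rod-2, rod-4, rod-12, rod-15, rod-1, rod-8}. Below rod-10: {rod-6, rod-7, rod-2, rod-4}.
Intersection: {rod-2, rod-4} — 2.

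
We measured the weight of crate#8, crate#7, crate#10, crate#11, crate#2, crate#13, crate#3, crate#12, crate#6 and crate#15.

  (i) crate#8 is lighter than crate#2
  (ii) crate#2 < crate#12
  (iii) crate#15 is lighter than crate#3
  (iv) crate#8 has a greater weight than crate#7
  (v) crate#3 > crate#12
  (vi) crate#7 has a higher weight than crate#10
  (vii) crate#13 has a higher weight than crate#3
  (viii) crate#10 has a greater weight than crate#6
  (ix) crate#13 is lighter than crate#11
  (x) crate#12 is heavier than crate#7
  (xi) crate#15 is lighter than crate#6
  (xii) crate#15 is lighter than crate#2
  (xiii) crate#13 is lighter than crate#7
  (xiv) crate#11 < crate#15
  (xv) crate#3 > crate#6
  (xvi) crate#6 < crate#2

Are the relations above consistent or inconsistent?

inconsistent

We have crate#3 < crate#13 stated directly, yet also crate#13 < crate#11 < crate#15 < crate#6 < crate#10 < crate#7 < crate#8 < crate#2 < crate#12 < crate#3 by chaining the others — so crate#13 < crate#3. Contradiction.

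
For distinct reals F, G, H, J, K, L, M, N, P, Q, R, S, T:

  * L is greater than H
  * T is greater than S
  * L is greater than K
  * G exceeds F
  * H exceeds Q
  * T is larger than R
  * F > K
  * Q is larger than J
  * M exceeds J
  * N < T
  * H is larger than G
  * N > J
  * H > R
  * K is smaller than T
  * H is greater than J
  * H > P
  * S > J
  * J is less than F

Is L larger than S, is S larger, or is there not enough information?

undetermined

Following every chain through S: above S we get T; below S we get J.
L is not reached, and no chain runs the other way from L to S.
So the given relations leave the order of S and L undetermined.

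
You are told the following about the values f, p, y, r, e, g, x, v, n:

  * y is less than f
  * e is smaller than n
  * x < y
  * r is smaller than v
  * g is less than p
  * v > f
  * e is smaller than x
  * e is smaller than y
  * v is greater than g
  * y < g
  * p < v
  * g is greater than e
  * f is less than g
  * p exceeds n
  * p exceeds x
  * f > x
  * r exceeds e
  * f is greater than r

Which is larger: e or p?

p

The relevant relations are e < x; x < y; y < f; f < g; g < p.
Together: e < x < y < f < g < p.
So e < p; p is the larger of the two.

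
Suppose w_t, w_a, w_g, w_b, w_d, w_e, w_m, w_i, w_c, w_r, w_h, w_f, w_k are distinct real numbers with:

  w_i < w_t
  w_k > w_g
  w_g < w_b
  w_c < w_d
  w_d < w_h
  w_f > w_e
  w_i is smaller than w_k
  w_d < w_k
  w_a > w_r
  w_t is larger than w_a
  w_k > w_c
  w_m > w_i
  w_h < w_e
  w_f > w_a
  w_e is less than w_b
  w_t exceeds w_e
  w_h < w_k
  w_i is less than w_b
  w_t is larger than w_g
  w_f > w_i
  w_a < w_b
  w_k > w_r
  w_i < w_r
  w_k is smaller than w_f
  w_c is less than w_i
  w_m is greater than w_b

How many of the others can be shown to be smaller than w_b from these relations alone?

8

From w_b the given relations immediately reach w_i, w_g, w_e, w_a.
From those, w_c, w_h, w_r — 7 in total.
From those, w_d — 8 in total.
Nothing else is reachable below w_b; 8 in all.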